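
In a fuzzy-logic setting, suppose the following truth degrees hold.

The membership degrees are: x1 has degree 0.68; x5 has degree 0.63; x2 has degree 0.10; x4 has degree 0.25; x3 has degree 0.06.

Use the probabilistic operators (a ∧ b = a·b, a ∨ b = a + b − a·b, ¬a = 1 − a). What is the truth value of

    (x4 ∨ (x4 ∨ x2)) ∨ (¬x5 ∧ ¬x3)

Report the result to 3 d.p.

0.670

x4 ∨ x2 = a + b − a·b on (0.2500, 0.1000) = 0.3250
x4 ∨ (x4 ∨ x2) = a + b − a·b on (0.2500, 0.3250) = 0.4937
¬x5 = 1 − 0.6300 = 0.3700
¬x3 = 1 − 0.0600 = 0.9400
¬x5 ∧ ¬x3 = a·b on (0.3700, 0.9400) = 0.3478
(x4 ∨ (x4 ∨ x2)) ∨ (¬x5 ∧ ¬x3) = a + b − a·b on (0.4937, 0.3478) = 0.6698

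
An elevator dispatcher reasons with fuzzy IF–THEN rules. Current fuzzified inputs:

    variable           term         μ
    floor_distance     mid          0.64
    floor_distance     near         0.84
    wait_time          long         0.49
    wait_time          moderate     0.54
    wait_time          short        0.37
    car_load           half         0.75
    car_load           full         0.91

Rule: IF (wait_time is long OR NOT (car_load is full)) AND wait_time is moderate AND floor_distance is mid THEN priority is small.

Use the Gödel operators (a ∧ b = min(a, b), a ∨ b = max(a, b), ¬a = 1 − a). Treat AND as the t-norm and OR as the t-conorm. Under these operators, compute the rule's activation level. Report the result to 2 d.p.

0.49

firing strength: (long=0.49 OR ¬full=1−0.91=0.09) = 0.49; AND[min(a, b)] with moderate=0.54, mid=0.64 → w = 0.49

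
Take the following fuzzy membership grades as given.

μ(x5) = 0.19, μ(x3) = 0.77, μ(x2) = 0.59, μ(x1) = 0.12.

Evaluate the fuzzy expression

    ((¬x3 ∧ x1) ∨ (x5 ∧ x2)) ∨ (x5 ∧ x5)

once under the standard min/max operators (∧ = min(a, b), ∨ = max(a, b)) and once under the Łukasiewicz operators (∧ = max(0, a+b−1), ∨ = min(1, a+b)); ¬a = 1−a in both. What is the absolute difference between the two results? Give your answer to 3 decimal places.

0.190

Under standard min/max:
  ¬x3 = 1 − 0.77 = 0.23
  ¬x3 ∧ x1 = min(a, b) on (0.23, 0.12) = 0.12
  x5 ∧ x2 = min(a, b) on (0.19, 0.59) = 0.19
  (¬x3 ∧ x1) ∨ (x5 ∧ x2) = max(a, b) on (0.12, 0.19) = 0.19
  x5 ∧ x5 = min(a, b) on (0.19, 0.19) = 0.19
  ((¬x3 ∧ x1) ∨ (x5 ∧ x2)) ∨ (x5 ∧ x5) = max(a, b) on (0.19, 0.19) = 0.19
  → value = 0.1900
Under Łukasiewicz:
  ¬x3 = 1 − 0.77 = 0.23
  ¬x3 ∧ x1 = max(0, a+b−1) on (0.23, 0.12) = 0.00
  x5 ∧ x2 = max(0, a+b−1) on (0.19, 0.59) = 0.00
  (¬x3 ∧ x1) ∨ (x5 ∧ x2) = min(1, a+b) on (0.00, 0.00) = 0.00
  x5 ∧ x5 = max(0, a+b−1) on (0.19, 0.19) = 0.00
  ((¬x3 ∧ x1) ∨ (x5 ∧ x2)) ∨ (x5 ∧ x5) = min(1, a+b) on (0.00, 0.00) = 0.00
  → value = 0.0000
|0.1900 − 0.0000| = 0.190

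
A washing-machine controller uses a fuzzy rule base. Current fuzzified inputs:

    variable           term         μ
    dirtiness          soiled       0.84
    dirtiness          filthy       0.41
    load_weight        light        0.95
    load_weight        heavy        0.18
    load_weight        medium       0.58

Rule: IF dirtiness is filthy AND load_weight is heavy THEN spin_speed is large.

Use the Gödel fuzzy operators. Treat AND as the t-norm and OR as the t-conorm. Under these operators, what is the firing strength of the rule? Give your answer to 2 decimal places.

firing strength: filthy=0.41, heavy=0.18; AND[min(a, b)] → w = 0.18

0.18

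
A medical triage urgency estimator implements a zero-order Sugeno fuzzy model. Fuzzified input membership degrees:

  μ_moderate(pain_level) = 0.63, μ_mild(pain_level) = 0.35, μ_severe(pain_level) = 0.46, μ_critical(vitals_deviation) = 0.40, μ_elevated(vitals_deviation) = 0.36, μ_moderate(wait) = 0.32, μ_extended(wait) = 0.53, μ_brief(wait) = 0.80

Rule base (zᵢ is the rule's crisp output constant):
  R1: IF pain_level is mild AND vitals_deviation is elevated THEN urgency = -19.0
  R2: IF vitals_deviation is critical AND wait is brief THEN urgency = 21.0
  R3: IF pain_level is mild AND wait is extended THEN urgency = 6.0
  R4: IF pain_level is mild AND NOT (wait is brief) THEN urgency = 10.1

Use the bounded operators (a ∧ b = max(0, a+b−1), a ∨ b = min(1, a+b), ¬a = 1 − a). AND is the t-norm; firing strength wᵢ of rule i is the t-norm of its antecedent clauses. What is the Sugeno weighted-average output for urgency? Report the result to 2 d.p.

R1 (z=-19.0): mild=0.35, elevated=0.36; AND[max(0, a+b−1)] → w = 0.00
R2 (z=21.0): critical=0.40, brief=0.80; AND[max(0, a+b−1)] → w = 0.20
R3 (z=6.0): mild=0.35, extended=0.53; AND[max(0, a+b−1)] → w = 0.00
R4 (z=10.1): mild=0.35, ¬brief=1−0.80=0.20; AND[max(0, a+b−1)] → w = 0.00
Weighted average = (0.00·-19.0 + 0.20·21.0 + 0.00·6.0 + 0.00·10.1) / (0.00 + 0.20 + 0.00 + 0.00)
  = 4.2000 / 0.2000 = 21.00

21.00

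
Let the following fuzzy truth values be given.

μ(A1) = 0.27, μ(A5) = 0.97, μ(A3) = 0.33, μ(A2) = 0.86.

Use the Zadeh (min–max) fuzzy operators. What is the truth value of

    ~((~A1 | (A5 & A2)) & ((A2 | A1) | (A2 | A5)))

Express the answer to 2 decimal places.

0.14

~A1 = 1 − 0.27 = 0.73
A5 & A2 = min(a, b) on (0.97, 0.86) = 0.86
~A1 | (A5 & A2) = max(a, b) on (0.73, 0.86) = 0.86
A2 | A1 = max(a, b) on (0.86, 0.27) = 0.86
A2 | A5 = max(a, b) on (0.86, 0.97) = 0.97
(A2 | A1) | (A2 | A5) = max(a, b) on (0.86, 0.97) = 0.97
(~A1 | (A5 & A2)) & ((A2 | A1) | (A2 | A5)) = min(a, b) on (0.86, 0.97) = 0.86
~((~A1 | (A5 & A2)) & ((A2 | A1) | (A2 | A5))) = 1 − 0.86 = 0.14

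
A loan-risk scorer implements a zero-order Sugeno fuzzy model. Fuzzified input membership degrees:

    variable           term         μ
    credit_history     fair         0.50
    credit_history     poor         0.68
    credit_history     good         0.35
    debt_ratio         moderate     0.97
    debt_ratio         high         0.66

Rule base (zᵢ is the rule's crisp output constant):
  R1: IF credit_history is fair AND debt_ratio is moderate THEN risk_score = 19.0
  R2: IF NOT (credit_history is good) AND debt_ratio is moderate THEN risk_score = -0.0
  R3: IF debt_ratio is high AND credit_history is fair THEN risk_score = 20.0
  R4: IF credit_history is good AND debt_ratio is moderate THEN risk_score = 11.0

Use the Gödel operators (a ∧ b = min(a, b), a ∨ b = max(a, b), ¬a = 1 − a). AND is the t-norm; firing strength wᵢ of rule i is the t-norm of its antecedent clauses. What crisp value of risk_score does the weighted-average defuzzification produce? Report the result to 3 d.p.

11.675

R1 (z=19.0): fair=0.50, moderate=0.97; AND[min(a, b)] → w = 0.50
R2 (z=-0.0): ¬good=1−0.35=0.65, moderate=0.97; AND[min(a, b)] → w = 0.65
R3 (z=20.0): high=0.66, fair=0.50; AND[min(a, b)] → w = 0.50
R4 (z=11.0): good=0.35, moderate=0.97; AND[min(a, b)] → w = 0.35
Weighted average = (0.50·19.0 + 0.65·-0.0 + 0.50·20.0 + 0.35·11.0) / (0.50 + 0.65 + 0.50 + 0.35)
  = 23.3500 / 2.0000 = 11.675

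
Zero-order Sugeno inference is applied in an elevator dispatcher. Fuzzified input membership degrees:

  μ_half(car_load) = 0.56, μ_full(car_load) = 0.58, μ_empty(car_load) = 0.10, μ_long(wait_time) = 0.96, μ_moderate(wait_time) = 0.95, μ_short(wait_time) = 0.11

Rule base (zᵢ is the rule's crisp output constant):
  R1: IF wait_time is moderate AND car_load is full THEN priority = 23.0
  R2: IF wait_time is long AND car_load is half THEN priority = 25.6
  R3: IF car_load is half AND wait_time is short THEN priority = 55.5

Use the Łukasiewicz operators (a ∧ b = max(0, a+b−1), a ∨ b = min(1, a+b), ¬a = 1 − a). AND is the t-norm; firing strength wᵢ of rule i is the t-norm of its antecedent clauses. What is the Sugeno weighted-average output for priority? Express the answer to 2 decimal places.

R1 (z=23.0): moderate=0.95, full=0.58; AND[max(0, a+b−1)] → w = 0.53
R2 (z=25.6): long=0.96, half=0.56; AND[max(0, a+b−1)] → w = 0.52
R3 (z=55.5): half=0.56, short=0.11; AND[max(0, a+b−1)] → w = 0.00
Weighted average = (0.53·23.0 + 0.52·25.6 + 0.00·55.5) / (0.53 + 0.52 + 0.00)
  = 25.5020 / 1.0500 = 24.29

24.29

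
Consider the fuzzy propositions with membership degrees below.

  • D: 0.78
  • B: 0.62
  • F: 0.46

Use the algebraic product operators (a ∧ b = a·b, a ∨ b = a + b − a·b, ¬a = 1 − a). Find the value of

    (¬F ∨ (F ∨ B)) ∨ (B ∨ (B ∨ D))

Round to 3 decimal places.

0.997

¬F = 1 − 0.4600 = 0.5400
F ∨ B = a + b − a·b on (0.4600, 0.6200) = 0.7948
¬F ∨ (F ∨ B) = a + b − a·b on (0.5400, 0.7948) = 0.9056
B ∨ D = a + b − a·b on (0.6200, 0.7800) = 0.9164
B ∨ (B ∨ D) = a + b − a·b on (0.6200, 0.9164) = 0.9682
(¬F ∨ (F ∨ B)) ∨ (B ∨ (B ∨ D)) = a + b − a·b on (0.9056, 0.9682) = 0.9970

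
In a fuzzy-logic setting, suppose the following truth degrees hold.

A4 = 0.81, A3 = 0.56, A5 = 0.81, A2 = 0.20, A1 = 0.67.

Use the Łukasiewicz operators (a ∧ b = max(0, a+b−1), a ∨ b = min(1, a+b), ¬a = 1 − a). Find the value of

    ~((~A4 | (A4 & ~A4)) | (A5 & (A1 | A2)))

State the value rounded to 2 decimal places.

~A4 = 1 − 0.81 = 0.19
~A4 = 1 − 0.81 = 0.19
A4 & ~A4 = max(0, a+b−1) on (0.81, 0.19) = 0.00
~A4 | (A4 & ~A4) = min(1, a+b) on (0.19, 0.00) = 0.19
A1 | A2 = min(1, a+b) on (0.67, 0.20) = 0.87
A5 & (A1 | A2) = max(0, a+b−1) on (0.81, 0.87) = 0.68
(~A4 | (A4 & ~A4)) | (A5 & (A1 | A2)) = min(1, a+b) on (0.19, 0.68) = 0.87
~((~A4 | (A4 & ~A4)) | (A5 & (A1 | A2))) = 1 − 0.87 = 0.13

0.13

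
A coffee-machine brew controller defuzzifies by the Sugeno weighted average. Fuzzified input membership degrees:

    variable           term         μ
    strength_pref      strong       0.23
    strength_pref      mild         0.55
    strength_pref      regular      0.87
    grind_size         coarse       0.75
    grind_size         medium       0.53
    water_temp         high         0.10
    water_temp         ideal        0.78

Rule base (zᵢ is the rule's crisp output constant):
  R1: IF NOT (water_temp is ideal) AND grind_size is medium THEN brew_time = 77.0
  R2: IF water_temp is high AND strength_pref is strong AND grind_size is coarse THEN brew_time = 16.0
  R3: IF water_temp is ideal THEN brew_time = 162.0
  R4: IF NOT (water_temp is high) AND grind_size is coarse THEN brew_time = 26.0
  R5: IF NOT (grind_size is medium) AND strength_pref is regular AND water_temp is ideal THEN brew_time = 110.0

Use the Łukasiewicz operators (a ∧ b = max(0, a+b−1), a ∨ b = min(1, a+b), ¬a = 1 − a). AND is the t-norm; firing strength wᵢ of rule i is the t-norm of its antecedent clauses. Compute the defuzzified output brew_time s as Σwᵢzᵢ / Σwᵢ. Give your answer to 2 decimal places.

R1 (z=77.0): ¬ideal=1−0.78=0.22, medium=0.53; AND[max(0, a+b−1)] → w = 0.00
R2 (z=16.0): high=0.10, strong=0.23, coarse=0.75; AND[max(0, a+b−1)] → w = 0.00
R3 (z=162.0): ideal=0.78 → w = 0.78
R4 (z=26.0): ¬high=1−0.10=0.90, coarse=0.75; AND[max(0, a+b−1)] → w = 0.65
R5 (z=110.0): ¬medium=1−0.53=0.47, regular=0.87, ideal=0.78; AND[max(0, a+b−1)] → w = 0.12
Weighted average = (0.00·77.0 + 0.00·16.0 + 0.78·162.0 + 0.65·26.0 + 0.12·110.0) / (0.00 + 0.00 + 0.78 + 0.65 + 0.12)
  = 156.4600 / 1.5500 = 100.94

100.94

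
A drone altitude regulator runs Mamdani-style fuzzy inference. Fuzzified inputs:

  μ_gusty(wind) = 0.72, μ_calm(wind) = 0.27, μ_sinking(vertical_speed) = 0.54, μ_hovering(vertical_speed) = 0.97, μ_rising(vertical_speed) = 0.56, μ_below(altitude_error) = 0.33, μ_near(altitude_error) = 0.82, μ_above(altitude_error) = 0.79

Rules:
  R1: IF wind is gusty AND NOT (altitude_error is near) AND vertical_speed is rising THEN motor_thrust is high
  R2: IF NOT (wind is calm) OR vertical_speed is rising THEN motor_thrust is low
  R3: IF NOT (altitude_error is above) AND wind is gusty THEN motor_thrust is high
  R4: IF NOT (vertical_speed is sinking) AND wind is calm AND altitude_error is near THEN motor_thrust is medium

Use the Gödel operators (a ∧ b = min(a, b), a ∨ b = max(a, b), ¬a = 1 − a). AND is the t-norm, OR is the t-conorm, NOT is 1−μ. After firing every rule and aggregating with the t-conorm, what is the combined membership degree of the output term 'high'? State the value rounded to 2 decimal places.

R1: gusty=0.72, ¬near=1−0.82=0.18, rising=0.56; AND[min(a, b)] → w = 0.18
R2: ¬calm=1−0.27=0.73, rising=0.56; OR[max(a, b)] → w = 0.73
R3: ¬above=1−0.79=0.21, gusty=0.72; AND[min(a, b)] → w = 0.21
R4: ¬sinking=1−0.54=0.46, calm=0.27, near=0.82; AND[min(a, b)] → w = 0.27
Rules with consequent 'high': {R1, R3} → strengths 0.18, 0.21
Aggregate via t-conorm [max(a, b)]: 0.21

0.21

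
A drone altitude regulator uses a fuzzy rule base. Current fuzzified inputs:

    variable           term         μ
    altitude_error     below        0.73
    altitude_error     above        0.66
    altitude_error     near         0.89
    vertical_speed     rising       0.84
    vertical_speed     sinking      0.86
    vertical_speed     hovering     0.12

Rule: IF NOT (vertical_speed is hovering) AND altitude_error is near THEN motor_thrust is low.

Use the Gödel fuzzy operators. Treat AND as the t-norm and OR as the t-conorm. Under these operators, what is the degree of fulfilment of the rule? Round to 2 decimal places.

firing strength: ¬hovering=1−0.12=0.88, near=0.89; AND[min(a, b)] → w = 0.88

0.88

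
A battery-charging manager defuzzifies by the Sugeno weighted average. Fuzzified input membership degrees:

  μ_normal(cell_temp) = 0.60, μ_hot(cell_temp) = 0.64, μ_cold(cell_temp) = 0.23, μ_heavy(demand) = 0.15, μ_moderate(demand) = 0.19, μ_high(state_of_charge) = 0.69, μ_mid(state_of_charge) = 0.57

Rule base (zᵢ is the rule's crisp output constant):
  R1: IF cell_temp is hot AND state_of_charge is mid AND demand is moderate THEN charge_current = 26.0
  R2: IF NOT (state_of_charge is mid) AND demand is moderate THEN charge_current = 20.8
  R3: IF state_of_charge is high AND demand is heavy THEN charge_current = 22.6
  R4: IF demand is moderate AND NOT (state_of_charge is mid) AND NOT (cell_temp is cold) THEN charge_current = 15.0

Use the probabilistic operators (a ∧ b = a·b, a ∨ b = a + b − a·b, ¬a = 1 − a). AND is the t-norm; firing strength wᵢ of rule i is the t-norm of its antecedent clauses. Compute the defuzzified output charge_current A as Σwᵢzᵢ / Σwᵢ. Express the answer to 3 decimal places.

R1 (z=26.0): hot=0.64, mid=0.57, moderate=0.19; AND[a·b] → w = 0.0693
R2 (z=20.8): ¬mid=1−0.57=0.43, moderate=0.19; AND[a·b] → w = 0.0817
R3 (z=22.6): high=0.69, heavy=0.15; AND[a·b] → w = 0.1035
R4 (z=15.0): moderate=0.19, ¬mid=1−0.57=0.43, ¬cold=1−0.23=0.77; AND[a·b] → w = 0.0629
Weighted average = (0.0693·26.0 + 0.0817·20.8 + 0.1035·22.6 + 0.0629·15.0) / (0.0693 + 0.0817 + 0.1035 + 0.0629)
  = 6.7842 / 0.3174 = 21.373

21.373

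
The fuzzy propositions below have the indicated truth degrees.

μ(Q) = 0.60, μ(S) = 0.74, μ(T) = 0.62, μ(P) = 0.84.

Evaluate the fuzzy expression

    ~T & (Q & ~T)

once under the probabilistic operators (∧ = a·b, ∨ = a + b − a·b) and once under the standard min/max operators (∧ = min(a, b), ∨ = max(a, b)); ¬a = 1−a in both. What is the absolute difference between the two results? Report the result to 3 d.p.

Under probabilistic:
  ~T = 1 − 0.6200 = 0.3800
  ~T = 1 − 0.6200 = 0.3800
  Q & ~T = a·b on (0.6000, 0.3800) = 0.2280
  ~T & (Q & ~T) = a·b on (0.3800, 0.2280) = 0.0866
  → value = 0.0866
Under standard min/max:
  ~T = 1 − 0.62 = 0.38
  ~T = 1 − 0.62 = 0.38
  Q & ~T = min(a, b) on (0.60, 0.38) = 0.38
  ~T & (Q & ~T) = min(a, b) on (0.38, 0.38) = 0.38
  → value = 0.3800
|0.0866 − 0.3800| = 0.293

0.293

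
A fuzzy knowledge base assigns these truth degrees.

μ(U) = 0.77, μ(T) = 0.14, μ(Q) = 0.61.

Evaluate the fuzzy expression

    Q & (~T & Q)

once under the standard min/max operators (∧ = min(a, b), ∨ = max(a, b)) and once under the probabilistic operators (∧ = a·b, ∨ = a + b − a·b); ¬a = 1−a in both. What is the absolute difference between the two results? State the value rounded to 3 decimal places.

0.290

Under standard min/max:
  ~T = 1 − 0.14 = 0.86
  ~T & Q = min(a, b) on (0.86, 0.61) = 0.61
  Q & (~T & Q) = min(a, b) on (0.61, 0.61) = 0.61
  → value = 0.6100
Under probabilistic:
  ~T = 1 − 0.1400 = 0.8600
  ~T & Q = a·b on (0.8600, 0.6100) = 0.5246
  Q & (~T & Q) = a·b on (0.6100, 0.5246) = 0.3200
  → value = 0.3200
|0.6100 − 0.3200| = 0.290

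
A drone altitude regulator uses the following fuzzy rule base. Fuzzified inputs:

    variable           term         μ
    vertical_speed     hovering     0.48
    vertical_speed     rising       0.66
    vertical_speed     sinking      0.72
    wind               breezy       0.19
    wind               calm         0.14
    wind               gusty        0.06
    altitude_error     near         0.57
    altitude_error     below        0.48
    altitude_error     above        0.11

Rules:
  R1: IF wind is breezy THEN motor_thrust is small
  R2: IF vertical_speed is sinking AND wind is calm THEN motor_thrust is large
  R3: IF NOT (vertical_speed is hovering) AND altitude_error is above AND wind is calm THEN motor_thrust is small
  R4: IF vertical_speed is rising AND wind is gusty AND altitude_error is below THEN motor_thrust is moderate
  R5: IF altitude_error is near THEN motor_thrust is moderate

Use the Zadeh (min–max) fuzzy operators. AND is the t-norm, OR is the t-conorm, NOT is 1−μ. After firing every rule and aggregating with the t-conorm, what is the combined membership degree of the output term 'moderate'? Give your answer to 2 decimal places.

0.57

R1: breezy=0.19 → w = 0.19
R2: sinking=0.72, calm=0.14; AND[min(a, b)] → w = 0.14
R3: ¬hovering=1−0.48=0.52, above=0.11, calm=0.14; AND[min(a, b)] → w = 0.11
R4: rising=0.66, gusty=0.06, below=0.48; AND[min(a, b)] → w = 0.06
R5: near=0.57 → w = 0.57
Rules with consequent 'moderate': {R4, R5} → strengths 0.06, 0.57
Aggregate via t-conorm [max(a, b)]: 0.57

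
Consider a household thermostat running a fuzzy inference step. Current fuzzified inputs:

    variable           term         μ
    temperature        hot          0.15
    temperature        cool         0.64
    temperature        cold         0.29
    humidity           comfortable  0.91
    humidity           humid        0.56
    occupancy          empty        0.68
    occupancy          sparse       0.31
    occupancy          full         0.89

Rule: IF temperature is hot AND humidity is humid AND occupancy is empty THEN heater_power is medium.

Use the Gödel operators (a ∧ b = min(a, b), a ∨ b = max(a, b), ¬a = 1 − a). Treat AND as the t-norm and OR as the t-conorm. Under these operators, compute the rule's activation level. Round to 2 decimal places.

firing strength: hot=0.15, humid=0.56, empty=0.68; AND[min(a, b)] → w = 0.15

0.15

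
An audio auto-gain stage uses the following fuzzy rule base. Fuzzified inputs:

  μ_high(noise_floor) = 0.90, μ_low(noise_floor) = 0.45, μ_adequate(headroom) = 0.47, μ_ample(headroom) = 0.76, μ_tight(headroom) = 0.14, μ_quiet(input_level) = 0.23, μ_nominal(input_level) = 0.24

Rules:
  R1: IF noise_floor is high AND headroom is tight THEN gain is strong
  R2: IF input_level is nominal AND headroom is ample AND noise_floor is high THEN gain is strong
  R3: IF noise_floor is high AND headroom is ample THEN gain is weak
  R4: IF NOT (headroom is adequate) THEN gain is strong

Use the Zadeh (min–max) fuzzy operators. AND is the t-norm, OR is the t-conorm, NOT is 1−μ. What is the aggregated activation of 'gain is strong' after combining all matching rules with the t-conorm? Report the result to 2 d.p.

R1: high=0.90, tight=0.14; AND[min(a, b)] → w = 0.14
R2: nominal=0.24, ample=0.76, high=0.90; AND[min(a, b)] → w = 0.24
R3: high=0.90, ample=0.76; AND[min(a, b)] → w = 0.76
R4: ¬adequate=1−0.47=0.53 → w = 0.53
Rules with consequent 'strong': {R1, R2, R4} → strengths 0.14, 0.24, 0.53
Aggregate via t-conorm [max(a, b)]: 0.53

0.53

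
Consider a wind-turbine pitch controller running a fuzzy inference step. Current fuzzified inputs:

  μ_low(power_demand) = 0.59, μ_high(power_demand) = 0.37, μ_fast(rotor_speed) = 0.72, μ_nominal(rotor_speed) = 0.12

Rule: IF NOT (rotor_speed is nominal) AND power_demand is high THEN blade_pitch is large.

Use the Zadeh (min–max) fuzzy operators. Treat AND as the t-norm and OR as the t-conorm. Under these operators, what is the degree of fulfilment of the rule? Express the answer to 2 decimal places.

0.37

firing strength: ¬nominal=1−0.12=0.88, high=0.37; AND[min(a, b)] → w = 0.37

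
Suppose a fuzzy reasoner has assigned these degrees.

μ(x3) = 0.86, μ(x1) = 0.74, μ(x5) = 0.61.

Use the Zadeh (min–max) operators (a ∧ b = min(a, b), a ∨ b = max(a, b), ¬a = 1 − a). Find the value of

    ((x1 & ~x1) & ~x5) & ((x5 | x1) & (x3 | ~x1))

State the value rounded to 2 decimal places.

0.26

~x1 = 1 − 0.74 = 0.26
x1 & ~x1 = min(a, b) on (0.74, 0.26) = 0.26
~x5 = 1 − 0.61 = 0.39
(x1 & ~x1) & ~x5 = min(a, b) on (0.26, 0.39) = 0.26
x5 | x1 = max(a, b) on (0.61, 0.74) = 0.74
~x1 = 1 − 0.74 = 0.26
x3 | ~x1 = max(a, b) on (0.86, 0.26) = 0.86
(x5 | x1) & (x3 | ~x1) = min(a, b) on (0.74, 0.86) = 0.74
((x1 & ~x1) & ~x5) & ((x5 | x1) & (x3 | ~x1)) = min(a, b) on (0.26, 0.74) = 0.26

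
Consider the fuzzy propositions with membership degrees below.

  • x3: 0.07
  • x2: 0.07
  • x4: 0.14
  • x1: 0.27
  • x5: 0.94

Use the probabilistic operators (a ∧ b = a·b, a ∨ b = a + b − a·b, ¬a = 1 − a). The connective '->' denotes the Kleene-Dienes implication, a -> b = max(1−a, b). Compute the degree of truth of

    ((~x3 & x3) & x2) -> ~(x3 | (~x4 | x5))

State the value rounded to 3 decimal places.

0.995

~x3 = 1 − 0.0700 = 0.9300
~x3 & x3 = a·b on (0.9300, 0.0700) = 0.0651
(~x3 & x3) & x2 = a·b on (0.0651, 0.0700) = 0.0046
~x4 = 1 − 0.1400 = 0.8600
~x4 | x5 = a + b − a·b on (0.8600, 0.9400) = 0.9916
x3 | (~x4 | x5) = a + b − a·b on (0.0700, 0.9916) = 0.9922
~(x3 | (~x4 | x5)) = 1 − 0.9922 = 0.0078
((~x3 & x3) & x2) -> ~(x3 | (~x4 | x5))  [Kleene-Dienes: max(1−a, b)] with a=0.0046, b=0.0078 → 0.9954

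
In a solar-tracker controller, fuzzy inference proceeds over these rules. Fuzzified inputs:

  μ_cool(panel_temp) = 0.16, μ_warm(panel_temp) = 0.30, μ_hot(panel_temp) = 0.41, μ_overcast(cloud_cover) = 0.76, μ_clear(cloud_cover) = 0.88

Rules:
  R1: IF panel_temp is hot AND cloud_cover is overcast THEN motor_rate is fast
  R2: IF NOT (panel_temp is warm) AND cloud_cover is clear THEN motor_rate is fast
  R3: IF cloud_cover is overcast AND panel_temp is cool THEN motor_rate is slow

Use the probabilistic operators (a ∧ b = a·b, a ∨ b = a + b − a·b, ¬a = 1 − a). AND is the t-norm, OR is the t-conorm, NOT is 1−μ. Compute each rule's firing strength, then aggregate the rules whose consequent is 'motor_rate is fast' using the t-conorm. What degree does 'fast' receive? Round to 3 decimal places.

0.736

R1: hot=0.41, overcast=0.76; AND[a·b] → w = 0.3116
R2: ¬warm=1−0.30=0.70, clear=0.88; AND[a·b] → w = 0.6160
R3: overcast=0.76, cool=0.16; AND[a·b] → w = 0.1216
Rules with consequent 'fast': {R1, R2} → strengths 0.3116, 0.6160
Aggregate via t-conorm [a + b − a·b]: 0.7357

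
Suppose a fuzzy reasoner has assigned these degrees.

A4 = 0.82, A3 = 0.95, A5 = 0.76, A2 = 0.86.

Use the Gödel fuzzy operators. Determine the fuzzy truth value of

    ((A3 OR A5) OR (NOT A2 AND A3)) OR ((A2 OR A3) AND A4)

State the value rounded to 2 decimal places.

A3 OR A5 = max(a, b) on (0.95, 0.76) = 0.95
NOT A2 = 1 − 0.86 = 0.14
NOT A2 AND A3 = min(a, b) on (0.14, 0.95) = 0.14
(A3 OR A5) OR (NOT A2 AND A3) = max(a, b) on (0.95, 0.14) = 0.95
A2 OR A3 = max(a, b) on (0.86, 0.95) = 0.95
(A2 OR A3) AND A4 = min(a, b) on (0.95, 0.82) = 0.82
((A3 OR A5) OR (NOT A2 AND A3)) OR ((A2 OR A3) AND A4) = max(a, b) on (0.95, 0.82) = 0.95

0.95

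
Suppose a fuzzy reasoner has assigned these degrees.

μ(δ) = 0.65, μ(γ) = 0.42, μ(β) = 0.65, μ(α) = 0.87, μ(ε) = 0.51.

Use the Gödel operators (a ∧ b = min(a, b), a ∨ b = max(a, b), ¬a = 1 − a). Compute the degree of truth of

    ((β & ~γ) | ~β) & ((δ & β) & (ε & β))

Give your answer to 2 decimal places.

0.51

~γ = 1 − 0.42 = 0.58
β & ~γ = min(a, b) on (0.65, 0.58) = 0.58
~β = 1 − 0.65 = 0.35
(β & ~γ) | ~β = max(a, b) on (0.58, 0.35) = 0.58
δ & β = min(a, b) on (0.65, 0.65) = 0.65
ε & β = min(a, b) on (0.51, 0.65) = 0.51
(δ & β) & (ε & β) = min(a, b) on (0.65, 0.51) = 0.51
((β & ~γ) | ~β) & ((δ & β) & (ε & β)) = min(a, b) on (0.58, 0.51) = 0.51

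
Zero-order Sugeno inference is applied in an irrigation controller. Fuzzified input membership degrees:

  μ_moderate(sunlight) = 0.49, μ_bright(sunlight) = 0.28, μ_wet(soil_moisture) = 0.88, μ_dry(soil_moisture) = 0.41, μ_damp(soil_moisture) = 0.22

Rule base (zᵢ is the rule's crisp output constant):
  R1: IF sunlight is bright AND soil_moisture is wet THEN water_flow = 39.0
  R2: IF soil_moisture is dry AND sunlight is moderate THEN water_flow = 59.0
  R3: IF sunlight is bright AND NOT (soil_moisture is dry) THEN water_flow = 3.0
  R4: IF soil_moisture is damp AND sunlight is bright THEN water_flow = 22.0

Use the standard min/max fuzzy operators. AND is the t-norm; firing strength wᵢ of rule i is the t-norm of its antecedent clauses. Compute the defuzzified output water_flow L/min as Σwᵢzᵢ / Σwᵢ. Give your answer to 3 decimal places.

34.277

R1 (z=39.0): bright=0.28, wet=0.88; AND[min(a, b)] → w = 0.28
R2 (z=59.0): dry=0.41, moderate=0.49; AND[min(a, b)] → w = 0.41
R3 (z=3.0): bright=0.28, ¬dry=1−0.41=0.59; AND[min(a, b)] → w = 0.28
R4 (z=22.0): damp=0.22, bright=0.28; AND[min(a, b)] → w = 0.22
Weighted average = (0.28·39.0 + 0.41·59.0 + 0.28·3.0 + 0.22·22.0) / (0.28 + 0.41 + 0.28 + 0.22)
  = 40.7900 / 1.1900 = 34.277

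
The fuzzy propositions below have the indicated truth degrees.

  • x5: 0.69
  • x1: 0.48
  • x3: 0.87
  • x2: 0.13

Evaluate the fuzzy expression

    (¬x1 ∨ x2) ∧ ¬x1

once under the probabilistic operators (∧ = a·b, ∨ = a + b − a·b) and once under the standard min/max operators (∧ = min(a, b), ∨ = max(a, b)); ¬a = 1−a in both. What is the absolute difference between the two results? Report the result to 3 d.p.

0.217

Under probabilistic:
  ¬x1 = 1 − 0.4800 = 0.5200
  ¬x1 ∨ x2 = a + b − a·b on (0.5200, 0.1300) = 0.5824
  ¬x1 = 1 − 0.4800 = 0.5200
  (¬x1 ∨ x2) ∧ ¬x1 = a·b on (0.5824, 0.5200) = 0.3028
  → value = 0.3028
Under standard min/max:
  ¬x1 = 1 − 0.48 = 0.52
  ¬x1 ∨ x2 = max(a, b) on (0.52, 0.13) = 0.52
  ¬x1 = 1 − 0.48 = 0.52
  (¬x1 ∨ x2) ∧ ¬x1 = min(a, b) on (0.52, 0.52) = 0.52
  → value = 0.5200
|0.3028 − 0.5200| = 0.217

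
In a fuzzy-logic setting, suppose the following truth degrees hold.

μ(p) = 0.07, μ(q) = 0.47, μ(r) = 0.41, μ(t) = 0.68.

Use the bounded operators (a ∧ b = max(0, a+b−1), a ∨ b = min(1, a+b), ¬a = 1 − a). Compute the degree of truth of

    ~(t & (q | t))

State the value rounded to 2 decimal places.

q | t = min(1, a+b) on (0.47, 0.68) = 1.00
t & (q | t) = max(0, a+b−1) on (0.68, 1.00) = 0.68
~(t & (q | t)) = 1 − 0.68 = 0.32

0.32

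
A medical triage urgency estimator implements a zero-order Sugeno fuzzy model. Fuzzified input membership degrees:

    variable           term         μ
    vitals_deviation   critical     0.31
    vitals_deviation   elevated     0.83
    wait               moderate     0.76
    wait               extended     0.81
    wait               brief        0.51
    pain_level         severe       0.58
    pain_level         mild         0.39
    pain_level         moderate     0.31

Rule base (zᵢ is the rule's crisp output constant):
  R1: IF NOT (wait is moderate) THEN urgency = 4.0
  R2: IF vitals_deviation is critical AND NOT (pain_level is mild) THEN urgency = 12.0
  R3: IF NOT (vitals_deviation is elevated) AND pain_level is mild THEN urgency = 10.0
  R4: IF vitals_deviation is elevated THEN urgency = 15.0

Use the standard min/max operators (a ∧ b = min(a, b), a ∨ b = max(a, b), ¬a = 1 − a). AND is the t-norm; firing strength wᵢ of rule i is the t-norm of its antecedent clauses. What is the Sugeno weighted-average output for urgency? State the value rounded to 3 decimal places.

R1 (z=4.0): ¬moderate=1−0.76=0.24 → w = 0.24
R2 (z=12.0): critical=0.31, ¬mild=1−0.39=0.61; AND[min(a, b)] → w = 0.31
R3 (z=10.0): ¬elevated=1−0.83=0.17, mild=0.39; AND[min(a, b)] → w = 0.17
R4 (z=15.0): elevated=0.83 → w = 0.83
Weighted average = (0.24·4.0 + 0.31·12.0 + 0.17·10.0 + 0.83·15.0) / (0.24 + 0.31 + 0.17 + 0.83)
  = 18.8300 / 1.5500 = 12.148

12.148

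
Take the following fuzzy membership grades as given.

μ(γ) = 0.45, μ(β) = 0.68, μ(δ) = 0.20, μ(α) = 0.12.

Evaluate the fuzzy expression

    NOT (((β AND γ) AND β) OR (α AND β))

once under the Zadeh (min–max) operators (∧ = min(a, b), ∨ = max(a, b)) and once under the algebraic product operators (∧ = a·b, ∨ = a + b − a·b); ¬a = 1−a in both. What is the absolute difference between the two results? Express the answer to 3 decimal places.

Under Zadeh (min–max):
  β AND γ = min(a, b) on (0.68, 0.45) = 0.45
  (β AND γ) AND β = min(a, b) on (0.45, 0.68) = 0.45
  α AND β = min(a, b) on (0.12, 0.68) = 0.12
  ((β AND γ) AND β) OR (α AND β) = max(a, b) on (0.45, 0.12) = 0.45
  NOT (((β AND γ) AND β) OR (α AND β)) = 1 − 0.45 = 0.55
  → value = 0.5500
Under algebraic product:
  β AND γ = a·b on (0.6800, 0.4500) = 0.3060
  (β AND γ) AND β = a·b on (0.3060, 0.6800) = 0.2081
  α AND β = a·b on (0.1200, 0.6800) = 0.0816
  ((β AND γ) AND β) OR (α AND β) = a + b − a·b on (0.2081, 0.0816) = 0.2727
  NOT (((β AND γ) AND β) OR (α AND β)) = 1 − 0.2727 = 0.7273
  → value = 0.7273
|0.5500 − 0.7273| = 0.177

0.177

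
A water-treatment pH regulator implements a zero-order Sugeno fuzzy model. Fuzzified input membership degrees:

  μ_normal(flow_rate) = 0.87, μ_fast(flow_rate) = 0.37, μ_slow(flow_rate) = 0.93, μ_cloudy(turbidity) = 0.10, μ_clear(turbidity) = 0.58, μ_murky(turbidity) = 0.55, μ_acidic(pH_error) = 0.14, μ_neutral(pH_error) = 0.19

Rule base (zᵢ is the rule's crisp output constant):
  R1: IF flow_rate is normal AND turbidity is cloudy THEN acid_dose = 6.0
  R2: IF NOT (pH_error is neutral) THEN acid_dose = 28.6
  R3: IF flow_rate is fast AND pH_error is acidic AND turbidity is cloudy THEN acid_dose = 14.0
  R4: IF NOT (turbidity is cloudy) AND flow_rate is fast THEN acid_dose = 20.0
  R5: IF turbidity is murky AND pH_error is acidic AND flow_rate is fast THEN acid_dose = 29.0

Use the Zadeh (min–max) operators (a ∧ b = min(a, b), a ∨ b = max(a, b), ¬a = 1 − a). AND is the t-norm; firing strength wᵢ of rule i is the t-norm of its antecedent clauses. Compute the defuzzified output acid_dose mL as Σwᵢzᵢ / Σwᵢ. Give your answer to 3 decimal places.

R1 (z=6.0): normal=0.87, cloudy=0.10; AND[min(a, b)] → w = 0.10
R2 (z=28.6): ¬neutral=1−0.19=0.81 → w = 0.81
R3 (z=14.0): fast=0.37, acidic=0.14, cloudy=0.10; AND[min(a, b)] → w = 0.10
R4 (z=20.0): ¬cloudy=1−0.10=0.90, fast=0.37; AND[min(a, b)] → w = 0.37
R5 (z=29.0): murky=0.55, acidic=0.14, fast=0.37; AND[min(a, b)] → w = 0.14
Weighted average = (0.10·6.0 + 0.81·28.6 + 0.10·14.0 + 0.37·20.0 + 0.14·29.0) / (0.10 + 0.81 + 0.10 + 0.37 + 0.14)
  = 36.6260 / 1.5200 = 24.096

24.096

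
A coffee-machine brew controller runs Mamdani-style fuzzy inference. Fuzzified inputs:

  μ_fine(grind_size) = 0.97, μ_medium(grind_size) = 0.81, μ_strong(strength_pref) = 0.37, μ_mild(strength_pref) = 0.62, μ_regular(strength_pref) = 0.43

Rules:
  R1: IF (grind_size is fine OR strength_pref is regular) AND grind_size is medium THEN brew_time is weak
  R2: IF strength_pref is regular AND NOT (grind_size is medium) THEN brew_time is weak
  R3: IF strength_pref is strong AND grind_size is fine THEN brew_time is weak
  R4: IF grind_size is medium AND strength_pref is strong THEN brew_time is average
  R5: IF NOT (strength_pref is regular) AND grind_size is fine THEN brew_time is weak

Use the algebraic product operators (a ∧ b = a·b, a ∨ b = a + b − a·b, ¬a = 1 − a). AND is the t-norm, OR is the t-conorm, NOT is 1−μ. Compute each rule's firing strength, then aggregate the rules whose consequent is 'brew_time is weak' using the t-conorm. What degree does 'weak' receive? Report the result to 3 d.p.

R1: (fine=0.97 OR regular=0.43) = 0.9829; AND[a·b] with medium=0.81 → w = 0.7961
R2: regular=0.43, ¬medium=1−0.81=0.19; AND[a·b] → w = 0.0817
R3: strong=0.37, fine=0.97; AND[a·b] → w = 0.3589
R4: medium=0.81, strong=0.37; AND[a·b] → w = 0.2997
R5: ¬regular=1−0.43=0.57, fine=0.97; AND[a·b] → w = 0.5529
Rules with consequent 'weak': {R1, R2, R3, R5} → strengths 0.7961, 0.0817, 0.3589, 0.5529
Aggregate via t-conorm [a + b − a·b]: 0.9463

0.946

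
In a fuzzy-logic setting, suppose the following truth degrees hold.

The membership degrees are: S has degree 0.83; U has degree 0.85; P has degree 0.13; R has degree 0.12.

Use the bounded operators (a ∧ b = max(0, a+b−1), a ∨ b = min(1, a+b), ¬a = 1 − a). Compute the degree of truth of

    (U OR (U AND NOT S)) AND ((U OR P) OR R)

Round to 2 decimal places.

NOT S = 1 − 0.83 = 0.17
U AND NOT S = max(0, a+b−1) on (0.85, 0.17) = 0.02
U OR (U AND NOT S) = min(1, a+b) on (0.85, 0.02) = 0.87
U OR P = min(1, a+b) on (0.85, 0.13) = 0.98
(U OR P) OR R = min(1, a+b) on (0.98, 0.12) = 1.00
(U OR (U AND NOT S)) AND ((U OR P) OR R) = max(0, a+b−1) on (0.87, 1.00) = 0.87

0.87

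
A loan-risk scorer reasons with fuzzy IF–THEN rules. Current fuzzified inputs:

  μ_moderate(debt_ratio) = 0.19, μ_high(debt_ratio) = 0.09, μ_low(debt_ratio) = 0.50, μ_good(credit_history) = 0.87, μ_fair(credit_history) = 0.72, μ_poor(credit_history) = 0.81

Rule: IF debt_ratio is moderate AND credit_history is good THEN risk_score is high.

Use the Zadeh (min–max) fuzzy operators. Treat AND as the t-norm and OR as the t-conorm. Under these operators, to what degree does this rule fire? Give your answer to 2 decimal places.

firing strength: moderate=0.19, good=0.87; AND[min(a, b)] → w = 0.19

0.19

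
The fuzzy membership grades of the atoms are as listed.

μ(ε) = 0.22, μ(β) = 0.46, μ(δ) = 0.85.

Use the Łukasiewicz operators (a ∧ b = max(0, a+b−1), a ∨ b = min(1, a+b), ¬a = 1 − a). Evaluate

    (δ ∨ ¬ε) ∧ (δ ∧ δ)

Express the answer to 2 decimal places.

¬ε = 1 − 0.22 = 0.78
δ ∨ ¬ε = min(1, a+b) on (0.85, 0.78) = 1.00
δ ∧ δ = max(0, a+b−1) on (0.85, 0.85) = 0.70
(δ ∨ ¬ε) ∧ (δ ∧ δ) = max(0, a+b−1) on (1.00, 0.70) = 0.70

0.70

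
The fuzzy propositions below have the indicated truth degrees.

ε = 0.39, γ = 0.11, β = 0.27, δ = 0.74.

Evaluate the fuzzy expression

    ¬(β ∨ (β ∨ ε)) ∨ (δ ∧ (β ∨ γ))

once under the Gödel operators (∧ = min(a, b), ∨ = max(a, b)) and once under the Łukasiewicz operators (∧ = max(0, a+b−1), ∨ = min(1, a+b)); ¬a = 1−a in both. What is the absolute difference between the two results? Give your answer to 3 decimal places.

0.420

Under Gödel:
  β ∨ ε = max(a, b) on (0.27, 0.39) = 0.39
  β ∨ (β ∨ ε) = max(a, b) on (0.27, 0.39) = 0.39
  ¬(β ∨ (β ∨ ε)) = 1 − 0.39 = 0.61
  β ∨ γ = max(a, b) on (0.27, 0.11) = 0.27
  δ ∧ (β ∨ γ) = min(a, b) on (0.74, 0.27) = 0.27
  ¬(β ∨ (β ∨ ε)) ∨ (δ ∧ (β ∨ γ)) = max(a, b) on (0.61, 0.27) = 0.61
  → value = 0.6100
Under Łukasiewicz:
  β ∨ ε = min(1, a+b) on (0.27, 0.39) = 0.66
  β ∨ (β ∨ ε) = min(1, a+b) on (0.27, 0.66) = 0.93
  ¬(β ∨ (β ∨ ε)) = 1 − 0.93 = 0.07
  β ∨ γ = min(1, a+b) on (0.27, 0.11) = 0.38
  δ ∧ (β ∨ γ) = max(0, a+b−1) on (0.74, 0.38) = 0.12
  ¬(β ∨ (β ∨ ε)) ∨ (δ ∧ (β ∨ γ)) = min(1, a+b) on (0.07, 0.12) = 0.19
  → value = 0.1900
|0.6100 − 0.1900| = 0.420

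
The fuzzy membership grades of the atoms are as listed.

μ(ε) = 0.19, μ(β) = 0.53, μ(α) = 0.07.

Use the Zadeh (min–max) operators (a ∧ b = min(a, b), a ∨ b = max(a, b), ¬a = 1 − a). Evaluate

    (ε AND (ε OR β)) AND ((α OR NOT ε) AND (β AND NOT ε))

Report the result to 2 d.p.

ε OR β = max(a, b) on (0.19, 0.53) = 0.53
ε AND (ε OR β) = min(a, b) on (0.19, 0.53) = 0.19
NOT ε = 1 − 0.19 = 0.81
α OR NOT ε = max(a, b) on (0.07, 0.81) = 0.81
NOT ε = 1 − 0.19 = 0.81
β AND NOT ε = min(a, b) on (0.53, 0.81) = 0.53
(α OR NOT ε) AND (β AND NOT ε) = min(a, b) on (0.81, 0.53) = 0.53
(ε AND (ε OR β)) AND ((α OR NOT ε) AND (β AND NOT ε)) = min(a, b) on (0.19, 0.53) = 0.19

0.19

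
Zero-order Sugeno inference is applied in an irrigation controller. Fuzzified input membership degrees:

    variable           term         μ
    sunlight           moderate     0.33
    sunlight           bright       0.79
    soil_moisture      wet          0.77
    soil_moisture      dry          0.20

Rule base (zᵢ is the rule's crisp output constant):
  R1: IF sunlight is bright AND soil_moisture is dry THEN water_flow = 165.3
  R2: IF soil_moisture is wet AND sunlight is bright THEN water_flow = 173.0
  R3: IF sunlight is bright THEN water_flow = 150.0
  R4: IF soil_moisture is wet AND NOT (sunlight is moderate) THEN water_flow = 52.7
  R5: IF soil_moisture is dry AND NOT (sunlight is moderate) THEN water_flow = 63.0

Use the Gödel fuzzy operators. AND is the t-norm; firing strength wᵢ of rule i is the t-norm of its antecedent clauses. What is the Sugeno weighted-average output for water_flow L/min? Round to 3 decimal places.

R1 (z=165.3): bright=0.79, dry=0.20; AND[min(a, b)] → w = 0.20
R2 (z=173.0): wet=0.77, bright=0.79; AND[min(a, b)] → w = 0.77
R3 (z=150.0): bright=0.79 → w = 0.79
R4 (z=52.7): wet=0.77, ¬moderate=1−0.33=0.67; AND[min(a, b)] → w = 0.67
R5 (z=63.0): dry=0.20, ¬moderate=1−0.33=0.67; AND[min(a, b)] → w = 0.20
Weighted average = (0.20·165.3 + 0.77·173.0 + 0.79·150.0 + 0.67·52.7 + 0.20·63.0) / (0.20 + 0.77 + 0.79 + 0.67 + 0.20)
  = 332.6790 / 2.6300 = 126.494

126.494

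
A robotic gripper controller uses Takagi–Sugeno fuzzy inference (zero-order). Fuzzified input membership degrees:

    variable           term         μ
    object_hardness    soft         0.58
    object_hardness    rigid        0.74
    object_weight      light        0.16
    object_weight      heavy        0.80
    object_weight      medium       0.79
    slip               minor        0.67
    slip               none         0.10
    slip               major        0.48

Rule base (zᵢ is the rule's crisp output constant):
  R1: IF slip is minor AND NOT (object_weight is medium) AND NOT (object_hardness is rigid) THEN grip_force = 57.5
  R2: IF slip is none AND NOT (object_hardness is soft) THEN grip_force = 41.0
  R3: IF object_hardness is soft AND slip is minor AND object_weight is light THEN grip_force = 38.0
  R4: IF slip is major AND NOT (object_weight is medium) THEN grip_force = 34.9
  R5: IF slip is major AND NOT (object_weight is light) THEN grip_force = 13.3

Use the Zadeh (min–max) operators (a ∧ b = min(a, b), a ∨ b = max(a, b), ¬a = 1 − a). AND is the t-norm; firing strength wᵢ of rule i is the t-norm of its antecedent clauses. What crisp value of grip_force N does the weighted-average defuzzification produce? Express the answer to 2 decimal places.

R1 (z=57.5): minor=0.67, ¬medium=1−0.79=0.21, ¬rigid=1−0.74=0.26; AND[min(a, b)] → w = 0.21
R2 (z=41.0): none=0.10, ¬soft=1−0.58=0.42; AND[min(a, b)] → w = 0.10
R3 (z=38.0): soft=0.58, minor=0.67, light=0.16; AND[min(a, b)] → w = 0.16
R4 (z=34.9): major=0.48, ¬medium=1−0.79=0.21; AND[min(a, b)] → w = 0.21
R5 (z=13.3): major=0.48, ¬light=1−0.16=0.84; AND[min(a, b)] → w = 0.48
Weighted average = (0.21·57.5 + 0.10·41.0 + 0.16·38.0 + 0.21·34.9 + 0.48·13.3) / (0.21 + 0.10 + 0.16 + 0.21 + 0.48)
  = 35.9680 / 1.1600 = 31.01

31.01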